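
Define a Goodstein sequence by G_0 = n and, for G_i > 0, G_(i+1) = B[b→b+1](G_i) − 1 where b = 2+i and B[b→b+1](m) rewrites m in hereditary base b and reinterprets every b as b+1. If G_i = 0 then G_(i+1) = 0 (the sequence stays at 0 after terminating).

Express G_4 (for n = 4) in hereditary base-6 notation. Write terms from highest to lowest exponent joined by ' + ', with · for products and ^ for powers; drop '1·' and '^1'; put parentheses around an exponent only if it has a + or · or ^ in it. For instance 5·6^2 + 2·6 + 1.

(0) 4|_2 = 2^2 ↦ 3^3|_3 = 27 ⇒ 26
(1) 26|_3 = 2·3^2 + 2·3 + 2 ↦ 2·4^2 + 2·4 + 2|_4 = 42 ⇒ 41
(2) 41|_4 = 2·4^2 + 2·4 + 1 ↦ 2·5^2 + 2·5 + 1|_5 = 61 ⇒ 60
(3) 60|_5 = 2·5^2 + 2·5 ↦ 2·6^2 + 2·6|_6 = 84 ⇒ 83

2·6^2 + 6 + 5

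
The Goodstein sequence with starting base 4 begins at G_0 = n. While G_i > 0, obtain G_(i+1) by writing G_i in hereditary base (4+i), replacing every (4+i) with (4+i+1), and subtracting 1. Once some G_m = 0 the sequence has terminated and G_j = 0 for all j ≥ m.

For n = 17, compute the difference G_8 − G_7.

G_0=17  [base 4] 4^2 + 1  →[4↦5]→  5^2 + 1 = 26  −1 ⇒ G_1=25
G_1=25  [base 5] 5^2  →[5↦6]→  6^2 = 36  −1 ⇒ G_2=35
G_2=35  [base 6] 5·6 + 5  →[6↦7]→  5·7 + 5 = 40  −1 ⇒ G_3=39
G_3=39  [base 7] 5·7 + 4  →[7↦8]→  5·8 + 4 = 44  −1 ⇒ G_4=43
G_4=43  [base 8] 5·8 + 3  →[8↦9]→  5·9 + 3 = 48  −1 ⇒ G_5=47
G_5=47  [base 9] 5·9 + 2  →[9↦10]→  5·10 + 2 = 52  −1 ⇒ G_6=51
G_6=51  [base 10] 5·10 + 1  →[10↦11]→  5·11 + 1 = 56  −1 ⇒ G_7=55
G_7=55  [base 11] 5·11  →[11↦12]→  5·12 = 60  −1 ⇒ G_8=59

4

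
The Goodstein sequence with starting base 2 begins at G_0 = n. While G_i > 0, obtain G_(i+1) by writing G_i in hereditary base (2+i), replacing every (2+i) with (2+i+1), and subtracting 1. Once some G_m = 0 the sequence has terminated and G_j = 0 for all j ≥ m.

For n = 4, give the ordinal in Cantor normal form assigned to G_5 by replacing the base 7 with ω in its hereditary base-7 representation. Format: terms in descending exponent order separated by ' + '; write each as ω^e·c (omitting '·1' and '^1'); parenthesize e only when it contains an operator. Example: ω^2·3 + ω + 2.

step 0: 4 = 2^2; sub 3 for 2: 3^3; = 27; G_1 = 27−1 = 26
step 1: 26 = 2·3^2 + 2·3 + 2; sub 4 for 3: 2·4^2 + 2·4 + 2; = 42; G_2 = 42−1 = 41
step 2: 41 = 2·4^2 + 2·4 + 1; sub 5 for 4: 2·5^2 + 2·5 + 1; = 61; G_3 = 61−1 = 60
step 3: 60 = 2·5^2 + 2·5; sub 6 for 5: 2·6^2 + 2·6; = 84; G_4 = 84−1 = 83
step 4: 83 = 2·6^2 + 6 + 5; sub 7 for 6: 2·7^2 + 7 + 5; = 110; G_5 = 110−1 = 109
step 5: 109 = 2·7^2 + 7 + 4; sub 8 for 7: 2·8^2 + 8 + 4; = 140; G_6 = 140−1 = 139

ω^2·2 + ω + 4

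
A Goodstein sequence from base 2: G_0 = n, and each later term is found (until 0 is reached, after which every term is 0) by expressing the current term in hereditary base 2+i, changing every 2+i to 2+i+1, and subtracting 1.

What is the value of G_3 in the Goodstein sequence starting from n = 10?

15625

i=0: 10 = 2^(2 + 1) + 2 (b=2); 2→3: 3^(3 + 1) + 3 = 84; 84−1 = 83
i=1: 83 = 3^(3 + 1) + 2 (b=3); 3→4: 4^(4 + 1) + 2 = 1026; 1026−1 = 1025
i=2: 1025 = 4^(4 + 1) + 1 (b=4); 4→5: 5^(5 + 1) + 1 = 15626; 15626−1 = 15625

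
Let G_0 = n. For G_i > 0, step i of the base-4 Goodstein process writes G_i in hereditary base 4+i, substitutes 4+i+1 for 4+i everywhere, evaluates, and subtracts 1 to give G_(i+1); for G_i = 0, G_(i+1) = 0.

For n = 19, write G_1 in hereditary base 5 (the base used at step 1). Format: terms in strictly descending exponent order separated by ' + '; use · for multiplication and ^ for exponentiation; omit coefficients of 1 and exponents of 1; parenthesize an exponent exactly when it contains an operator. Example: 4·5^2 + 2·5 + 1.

step 0: 19 = 4^2 + 3; sub 5 for 4: 5^2 + 3; = 28; G_1 = 28−1 = 27
step 1: 27 = 5^2 + 2; sub 6 for 5: 6^2 + 2; = 38; G_2 = 38−1 = 37

5^2 + 2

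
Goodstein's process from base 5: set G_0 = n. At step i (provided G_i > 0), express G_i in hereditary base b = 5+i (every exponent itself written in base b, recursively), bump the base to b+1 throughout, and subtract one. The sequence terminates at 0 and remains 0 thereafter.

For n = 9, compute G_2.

9 —HB5→ 5 + 4 —bump→ 6 + 4 = 10 —(−1)→ 9
9 —HB6→ 6 + 3 —bump→ 7 + 3 = 10 —(−1)→ 9
9 —HB7→ 7 + 2 —bump→ 8 + 2 = 10 —(−1)→ 9

9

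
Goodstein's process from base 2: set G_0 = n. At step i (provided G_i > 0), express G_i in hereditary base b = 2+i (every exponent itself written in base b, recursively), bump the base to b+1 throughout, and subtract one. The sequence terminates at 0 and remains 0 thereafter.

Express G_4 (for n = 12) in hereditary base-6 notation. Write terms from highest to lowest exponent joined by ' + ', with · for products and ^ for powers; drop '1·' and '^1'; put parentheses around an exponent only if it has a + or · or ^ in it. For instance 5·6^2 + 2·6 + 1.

6^(6 + 1) + 2·6^2 + 6 + 5

G_0 = 12. HB_2(12) = 2^(2 + 1) + 2^2. Bump = 108. G_1 = 107.
G_1 = 107. HB_3(107) = 3^(3 + 1) + 2·3^2 + 2·3 + 2. Bump = 1066. G_2 = 1065.
G_2 = 1065. HB_4(1065) = 4^(4 + 1) + 2·4^2 + 2·4 + 1. Bump = 15686. G_3 = 15685.
G_3 = 15685. HB_5(15685) = 5^(5 + 1) + 2·5^2 + 2·5. Bump = 280020. G_4 = 280019.
G_4 = 280019. HB_6(280019) = 6^(6 + 1) + 2·6^2 + 6 + 5. Bump = 5764911. G_5 = 5764910.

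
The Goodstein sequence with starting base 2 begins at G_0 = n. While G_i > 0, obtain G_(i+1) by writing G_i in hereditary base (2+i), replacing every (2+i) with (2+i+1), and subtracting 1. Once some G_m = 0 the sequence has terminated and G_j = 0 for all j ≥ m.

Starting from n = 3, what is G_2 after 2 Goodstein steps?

3

3 —HB2→ 2 + 1 —bump→ 3 + 1 = 4 —(−1)→ 3
3 —HB3→ 3 —bump→ 4 = 4 —(−1)→ 3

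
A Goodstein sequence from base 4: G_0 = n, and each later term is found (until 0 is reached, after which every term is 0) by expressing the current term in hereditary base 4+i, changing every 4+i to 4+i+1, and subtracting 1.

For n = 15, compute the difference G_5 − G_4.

step 0: 15 = 3·4 + 3; sub 5 for 4: 3·5 + 3; = 18; G_1 = 18−1 = 17
step 1: 17 = 3·5 + 2; sub 6 for 5: 3·6 + 2; = 20; G_2 = 20−1 = 19
step 2: 19 = 3·6 + 1; sub 7 for 6: 3·7 + 1; = 22; G_3 = 22−1 = 21
step 3: 21 = 3·7; sub 8 for 7: 3·8; = 24; G_4 = 24−1 = 23
step 4: 23 = 2·8 + 7; sub 9 for 8: 2·9 + 7; = 25; G_5 = 25−1 = 24

1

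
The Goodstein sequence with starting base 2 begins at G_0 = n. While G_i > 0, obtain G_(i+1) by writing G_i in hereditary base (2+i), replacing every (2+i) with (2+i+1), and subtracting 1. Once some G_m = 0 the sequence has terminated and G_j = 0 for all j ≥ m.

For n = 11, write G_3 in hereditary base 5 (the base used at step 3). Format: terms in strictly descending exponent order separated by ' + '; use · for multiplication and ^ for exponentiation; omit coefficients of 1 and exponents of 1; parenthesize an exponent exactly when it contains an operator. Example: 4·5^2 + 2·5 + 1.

11 —HB2→ 2^(2 + 1) + 2 + 1 —bump→ 3^(3 + 1) + 3 + 1 = 85 —(−1)→ 84
84 —HB3→ 3^(3 + 1) + 3 —bump→ 4^(4 + 1) + 4 = 1028 —(−1)→ 1027
1027 —HB4→ 4^(4 + 1) + 3 —bump→ 5^(5 + 1) + 3 = 15628 —(−1)→ 15627
15627 —HB5→ 5^(5 + 1) + 2 —bump→ 6^(6 + 1) + 2 = 279938 —(−1)→ 279937

5^(5 + 1) + 2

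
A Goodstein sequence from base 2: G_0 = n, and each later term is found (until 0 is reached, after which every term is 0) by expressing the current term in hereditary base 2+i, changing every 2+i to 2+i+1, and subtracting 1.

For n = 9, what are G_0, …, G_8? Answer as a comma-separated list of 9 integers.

9, 81, 1023, 9842, 140743, 2471826, 50333399, 1162263921, 30000003325

G_0=9  [base 2] 2^(2 + 1) + 1  →[2↦3]→  3^(3 + 1) + 1 = 82  −1 ⇒ G_1=81
G_1=81  [base 3] 3^(3 + 1)  →[3↦4]→  4^(4 + 1) = 1024  −1 ⇒ G_2=1023
G_2=1023  [base 4] 3·4^4 + 3·4^3 + 3·4^2 + 3·4 + 3  →[4↦5]→  3·5^5 + 3·5^3 + 3·5^2 + 3·5 + 3 = 9843  −1 ⇒ G_3=9842
G_3=9842  [base 5] 3·5^5 + 3·5^3 + 3·5^2 + 3·5 + 2  →[5↦6]→  3·6^6 + 3·6^3 + 3·6^2 + 3·6 + 2 = 140744  −1 ⇒ G_4=140743
G_4=140743  [base 6] 3·6^6 + 3·6^3 + 3·6^2 + 3·6 + 1  →[6↦7]→  3·7^7 + 3·7^3 + 3·7^2 + 3·7 + 1 = 2471827  −1 ⇒ G_5=2471826
G_5=2471826  [base 7] 3·7^7 + 3·7^3 + 3·7^2 + 3·7  →[7↦8]→  3·8^8 + 3·8^3 + 3·8^2 + 3·8 = 50333400  −1 ⇒ G_6=50333399
G_6=50333399  [base 8] 3·8^8 + 3·8^3 + 3·8^2 + 2·8 + 7  →[8↦9]→  3·9^9 + 3·9^3 + 3·9^2 + 2·9 + 7 = 1162263922  −1 ⇒ G_7=1162263921
G_7=1162263921  [base 9] 3·9^9 + 3·9^3 + 3·9^2 + 2·9 + 6  →[9↦10]→  3·10^10 + 3·10^3 + 3·10^2 + 2·10 + 6 = 30000003326  −1 ⇒ G_8=30000003325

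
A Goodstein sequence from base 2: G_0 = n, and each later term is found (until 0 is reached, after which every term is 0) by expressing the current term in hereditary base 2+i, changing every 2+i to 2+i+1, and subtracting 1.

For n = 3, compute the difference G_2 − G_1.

base 2: 3 = 2 + 1; at 3: 3 + 1 = 4; next = 3
base 3: 3 = 3; at 4: 4 = 4; next = 3

0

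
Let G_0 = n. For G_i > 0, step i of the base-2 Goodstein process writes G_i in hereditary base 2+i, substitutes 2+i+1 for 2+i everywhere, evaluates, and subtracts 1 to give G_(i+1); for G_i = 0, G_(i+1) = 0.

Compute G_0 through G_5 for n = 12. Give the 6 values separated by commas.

12, 107, 1065, 15685, 280019, 5764910

base 2: 12 = 2^(2 + 1) + 2^2; at 3: 3^(3 + 1) + 3^3 = 108; next = 107
base 3: 107 = 3^(3 + 1) + 2·3^2 + 2·3 + 2; at 4: 4^(4 + 1) + 2·4^2 + 2·4 + 2 = 1066; next = 1065
base 4: 1065 = 4^(4 + 1) + 2·4^2 + 2·4 + 1; at 5: 5^(5 + 1) + 2·5^2 + 2·5 + 1 = 15686; next = 15685
base 5: 15685 = 5^(5 + 1) + 2·5^2 + 2·5; at 6: 6^(6 + 1) + 2·6^2 + 2·6 = 280020; next = 280019
base 6: 280019 = 6^(6 + 1) + 2·6^2 + 6 + 5; at 7: 7^(7 + 1) + 2·7^2 + 7 + 5 = 5764911; next = 5764910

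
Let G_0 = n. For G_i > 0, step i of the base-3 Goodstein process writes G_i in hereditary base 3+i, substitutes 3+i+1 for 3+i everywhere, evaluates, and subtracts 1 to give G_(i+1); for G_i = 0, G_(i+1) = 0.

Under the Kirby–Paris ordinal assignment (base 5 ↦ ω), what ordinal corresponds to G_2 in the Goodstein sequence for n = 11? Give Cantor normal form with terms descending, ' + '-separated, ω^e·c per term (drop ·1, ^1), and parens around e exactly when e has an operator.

ω^2

base 3: 11 = 3^2 + 2; at 4: 4^2 + 2 = 18; next = 17
base 4: 17 = 4^2 + 1; at 5: 5^2 + 1 = 26; next = 25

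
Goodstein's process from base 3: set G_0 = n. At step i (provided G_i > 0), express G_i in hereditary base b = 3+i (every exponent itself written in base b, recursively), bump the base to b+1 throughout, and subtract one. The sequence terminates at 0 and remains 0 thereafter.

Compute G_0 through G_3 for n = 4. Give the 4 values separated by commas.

4, 4, 4, 3

G_0=4  [base 3] 3 + 1  →[3↦4]→  4 + 1 = 5  −1 ⇒ G_1=4
G_1=4  [base 4] 4  →[4↦5]→  5 = 5  −1 ⇒ G_2=4
G_2=4  [base 5] 4  →[5↦6]→  4 = 4  −1 ⇒ G_3=3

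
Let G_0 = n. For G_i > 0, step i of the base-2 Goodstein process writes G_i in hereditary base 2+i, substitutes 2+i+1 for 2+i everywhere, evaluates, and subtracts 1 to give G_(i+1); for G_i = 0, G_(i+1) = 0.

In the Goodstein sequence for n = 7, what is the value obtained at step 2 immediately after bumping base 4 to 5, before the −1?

3128

[0] 7 ≡ 2^2 + 2 + 1 (base 2). Lift 3: 31. −1: 30.
[1] 30 ≡ 3^3 + 3 (base 3). Lift 4: 260. −1: 259.
[2] 259 ≡ 4^4 + 3 (base 4). Lift 5: 3128. −1: 3127.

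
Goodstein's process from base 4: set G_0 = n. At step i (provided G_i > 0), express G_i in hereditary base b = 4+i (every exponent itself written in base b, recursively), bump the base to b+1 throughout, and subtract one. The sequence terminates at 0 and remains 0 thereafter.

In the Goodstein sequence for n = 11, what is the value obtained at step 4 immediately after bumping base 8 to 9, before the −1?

[0] 11 ≡ 2·4 + 3 (base 4). Lift 5: 13. −1: 12.
[1] 12 ≡ 2·5 + 2 (base 5). Lift 6: 14. −1: 13.
[2] 13 ≡ 2·6 + 1 (base 6). Lift 7: 15. −1: 14.
[3] 14 ≡ 2·7 (base 7). Lift 8: 16. −1: 15.
[4] 15 ≡ 8 + 7 (base 8). Lift 9: 16. −1: 15.

16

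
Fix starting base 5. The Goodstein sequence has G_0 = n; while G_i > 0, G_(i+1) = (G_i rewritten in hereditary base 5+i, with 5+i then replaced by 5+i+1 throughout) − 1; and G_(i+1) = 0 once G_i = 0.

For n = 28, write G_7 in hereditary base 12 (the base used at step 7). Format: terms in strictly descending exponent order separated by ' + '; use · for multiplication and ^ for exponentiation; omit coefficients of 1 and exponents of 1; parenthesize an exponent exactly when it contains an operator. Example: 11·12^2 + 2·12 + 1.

i=0: 28 = 5^2 + 3 (b=5); 5→6: 6^2 + 3 = 39; 39−1 = 38
i=1: 38 = 6^2 + 2 (b=6); 6→7: 7^2 + 2 = 51; 51−1 = 50
i=2: 50 = 7^2 + 1 (b=7); 7→8: 8^2 + 1 = 65; 65−1 = 64
i=3: 64 = 8^2 (b=8); 8→9: 9^2 = 81; 81−1 = 80
i=4: 80 = 8·9 + 8 (b=9); 9→10: 8·10 + 8 = 88; 88−1 = 87
i=5: 87 = 8·10 + 7 (b=10); 10→11: 8·11 + 7 = 95; 95−1 = 94
i=6: 94 = 8·11 + 6 (b=11); 11→12: 8·12 + 6 = 102; 102−1 = 101
i=7: 101 = 8·12 + 5 (b=12); 12→13: 8·13 + 5 = 109; 109−1 = 108

8·12 + 5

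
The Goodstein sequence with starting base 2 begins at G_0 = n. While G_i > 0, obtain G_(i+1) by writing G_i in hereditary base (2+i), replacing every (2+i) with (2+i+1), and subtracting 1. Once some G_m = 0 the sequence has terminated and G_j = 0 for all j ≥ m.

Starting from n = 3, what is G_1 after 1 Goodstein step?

3

G_0 = 3. HB_2(3) = 2 + 1. Bump = 4. G_1 = 3.
G_1 = 3. HB_3(3) = 3. Bump = 4. G_2 = 3.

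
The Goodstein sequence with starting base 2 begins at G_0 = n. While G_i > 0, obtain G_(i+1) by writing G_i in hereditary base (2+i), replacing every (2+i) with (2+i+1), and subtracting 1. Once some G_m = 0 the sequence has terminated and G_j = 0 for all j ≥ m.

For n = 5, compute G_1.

step 0: 5 = 2^2 + 1; sub 3 for 2: 3^3 + 1; = 28; G_1 = 28−1 = 27
step 1: 27 = 3^3; sub 4 for 3: 4^4; = 256; G_2 = 256−1 = 255

27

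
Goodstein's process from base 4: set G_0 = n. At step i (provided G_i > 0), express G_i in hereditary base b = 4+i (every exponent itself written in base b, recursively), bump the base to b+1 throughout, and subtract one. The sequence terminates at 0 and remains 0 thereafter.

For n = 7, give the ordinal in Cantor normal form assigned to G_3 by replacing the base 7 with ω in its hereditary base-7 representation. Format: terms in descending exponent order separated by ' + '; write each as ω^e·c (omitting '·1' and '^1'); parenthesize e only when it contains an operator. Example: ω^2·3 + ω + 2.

ω

7 —HB4→ 4 + 3 —bump→ 5 + 3 = 8 —(−1)→ 7
7 —HB5→ 5 + 2 —bump→ 6 + 2 = 8 —(−1)→ 7
7 —HB6→ 6 + 1 —bump→ 7 + 1 = 8 —(−1)→ 7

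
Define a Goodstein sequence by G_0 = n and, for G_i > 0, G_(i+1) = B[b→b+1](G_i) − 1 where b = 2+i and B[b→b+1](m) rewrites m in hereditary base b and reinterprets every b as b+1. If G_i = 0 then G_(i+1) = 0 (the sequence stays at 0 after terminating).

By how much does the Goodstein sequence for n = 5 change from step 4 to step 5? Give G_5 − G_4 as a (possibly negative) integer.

422

step 0: 5 = 2^2 + 1; sub 3 for 2: 3^3 + 1; = 28; G_1 = 28−1 = 27
step 1: 27 = 3^3; sub 4 for 3: 4^4; = 256; G_2 = 256−1 = 255
step 2: 255 = 3·4^3 + 3·4^2 + 3·4 + 3; sub 5 for 4: 3·5^3 + 3·5^2 + 3·5 + 3; = 468; G_3 = 468−1 = 467
step 3: 467 = 3·5^3 + 3·5^2 + 3·5 + 2; sub 6 for 5: 3·6^3 + 3·6^2 + 3·6 + 2; = 776; G_4 = 776−1 = 775
step 4: 775 = 3·6^3 + 3·6^2 + 3·6 + 1; sub 7 for 6: 3·7^3 + 3·7^2 + 3·7 + 1; = 1198; G_5 = 1198−1 = 1197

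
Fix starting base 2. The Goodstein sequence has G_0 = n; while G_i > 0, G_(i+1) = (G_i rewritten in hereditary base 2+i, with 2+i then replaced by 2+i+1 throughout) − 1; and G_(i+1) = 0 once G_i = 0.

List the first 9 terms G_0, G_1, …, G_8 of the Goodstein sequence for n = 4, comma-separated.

step 0: 4 = 2^2; sub 3 for 2: 3^3; = 27; G_1 = 27−1 = 26
step 1: 26 = 2·3^2 + 2·3 + 2; sub 4 for 3: 2·4^2 + 2·4 + 2; = 42; G_2 = 42−1 = 41
step 2: 41 = 2·4^2 + 2·4 + 1; sub 5 for 4: 2·5^2 + 2·5 + 1; = 61; G_3 = 61−1 = 60
step 3: 60 = 2·5^2 + 2·5; sub 6 for 5: 2·6^2 + 2·6; = 84; G_4 = 84−1 = 83
step 4: 83 = 2·6^2 + 6 + 5; sub 7 for 6: 2·7^2 + 7 + 5; = 110; G_5 = 110−1 = 109
step 5: 109 = 2·7^2 + 7 + 4; sub 8 for 7: 2·8^2 + 8 + 4; = 140; G_6 = 140−1 = 139
step 6: 139 = 2·8^2 + 8 + 3; sub 9 for 8: 2·9^2 + 9 + 3; = 174; G_7 = 174−1 = 173
step 7: 173 = 2·9^2 + 9 + 2; sub 10 for 9: 2·10^2 + 10 + 2; = 212; G_8 = 212−1 = 211

4, 26, 41, 60, 83, 109, 139, 173, 211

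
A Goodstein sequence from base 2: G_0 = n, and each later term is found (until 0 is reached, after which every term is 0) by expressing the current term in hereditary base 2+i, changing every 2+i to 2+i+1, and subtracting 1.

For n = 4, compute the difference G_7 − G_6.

34

G_0=4  [base 2] 2^2  →[2↦3]→  3^3 = 27  −1 ⇒ G_1=26
G_1=26  [base 3] 2·3^2 + 2·3 + 2  →[3↦4]→  2·4^2 + 2·4 + 2 = 42  −1 ⇒ G_2=41
G_2=41  [base 4] 2·4^2 + 2·4 + 1  →[4↦5]→  2·5^2 + 2·5 + 1 = 61  −1 ⇒ G_3=60
G_3=60  [base 5] 2·5^2 + 2·5  →[5↦6]→  2·6^2 + 2·6 = 84  −1 ⇒ G_4=83
G_4=83  [base 6] 2·6^2 + 6 + 5  →[6↦7]→  2·7^2 + 7 + 5 = 110  −1 ⇒ G_5=109
G_5=109  [base 7] 2·7^2 + 7 + 4  →[7↦8]→  2·8^2 + 8 + 4 = 140  −1 ⇒ G_6=139
G_6=139  [base 8] 2·8^2 + 8 + 3  →[8↦9]→  2·9^2 + 9 + 3 = 174  −1 ⇒ G_7=173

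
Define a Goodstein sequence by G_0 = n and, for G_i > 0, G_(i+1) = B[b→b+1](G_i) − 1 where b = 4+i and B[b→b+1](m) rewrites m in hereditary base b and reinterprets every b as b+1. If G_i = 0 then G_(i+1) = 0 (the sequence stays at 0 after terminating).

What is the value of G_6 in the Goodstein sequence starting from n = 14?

23

G_0=14  [base 4] 3·4 + 2  →[4↦5]→  3·5 + 2 = 17  −1 ⇒ G_1=16
G_1=16  [base 5] 3·5 + 1  →[5↦6]→  3·6 + 1 = 19  −1 ⇒ G_2=18
G_2=18  [base 6] 3·6  →[6↦7]→  3·7 = 21  −1 ⇒ G_3=20
G_3=20  [base 7] 2·7 + 6  →[7↦8]→  2·8 + 6 = 22  −1 ⇒ G_4=21
G_4=21  [base 8] 2·8 + 5  →[8↦9]→  2·9 + 5 = 23  −1 ⇒ G_5=22
G_5=22  [base 9] 2·9 + 4  →[9↦10]→  2·10 + 4 = 24  −1 ⇒ G_6=23
G_6=23  [base 10] 2·10 + 3  →[10↦11]→  2·11 + 3 = 25  −1 ⇒ G_7=24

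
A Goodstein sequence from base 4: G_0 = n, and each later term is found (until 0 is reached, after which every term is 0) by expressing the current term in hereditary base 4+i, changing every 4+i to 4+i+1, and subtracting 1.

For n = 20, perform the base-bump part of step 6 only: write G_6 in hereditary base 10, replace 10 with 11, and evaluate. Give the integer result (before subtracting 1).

(0) 20|_4 = 4^2 + 4 ↦ 5^2 + 5|_5 = 30 ⇒ 29
(1) 29|_5 = 5^2 + 4 ↦ 6^2 + 4|_6 = 40 ⇒ 39
(2) 39|_6 = 6^2 + 3 ↦ 7^2 + 3|_7 = 52 ⇒ 51
(3) 51|_7 = 7^2 + 2 ↦ 8^2 + 2|_8 = 66 ⇒ 65
(4) 65|_8 = 8^2 + 1 ↦ 9^2 + 1|_9 = 82 ⇒ 81
(5) 81|_9 = 9^2 ↦ 10^2|_10 = 100 ⇒ 99
(6) 99|_10 = 9·10 + 9 ↦ 9·11 + 9|_11 = 108 ⇒ 107

108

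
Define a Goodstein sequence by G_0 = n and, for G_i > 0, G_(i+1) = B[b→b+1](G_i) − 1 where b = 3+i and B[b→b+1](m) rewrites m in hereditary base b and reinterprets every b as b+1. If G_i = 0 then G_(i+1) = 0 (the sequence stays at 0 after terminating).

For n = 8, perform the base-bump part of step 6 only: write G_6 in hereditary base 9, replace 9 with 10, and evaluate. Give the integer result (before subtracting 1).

12

step 0: 8 = 2·3 + 2; sub 4 for 3: 2·4 + 2; = 10; G_1 = 10−1 = 9
step 1: 9 = 2·4 + 1; sub 5 for 4: 2·5 + 1; = 11; G_2 = 11−1 = 10
step 2: 10 = 2·5; sub 6 for 5: 2·6; = 12; G_3 = 12−1 = 11
step 3: 11 = 6 + 5; sub 7 for 6: 7 + 5; = 12; G_4 = 12−1 = 11
step 4: 11 = 7 + 4; sub 8 for 7: 8 + 4; = 12; G_5 = 12−1 = 11
step 5: 11 = 8 + 3; sub 9 for 8: 9 + 3; = 12; G_6 = 12−1 = 11
step 6: 11 = 9 + 2; sub 10 for 9: 10 + 2; = 12; G_7 = 12−1 = 11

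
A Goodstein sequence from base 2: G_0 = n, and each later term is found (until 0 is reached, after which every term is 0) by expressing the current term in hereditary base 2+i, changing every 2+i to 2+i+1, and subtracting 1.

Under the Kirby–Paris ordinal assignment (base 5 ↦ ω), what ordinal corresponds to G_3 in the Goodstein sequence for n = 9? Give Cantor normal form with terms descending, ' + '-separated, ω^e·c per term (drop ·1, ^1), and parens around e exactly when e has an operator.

step 0: 9 = 2^(2 + 1) + 1; sub 3 for 2: 3^(3 + 1) + 1; = 82; G_1 = 82−1 = 81
step 1: 81 = 3^(3 + 1); sub 4 for 3: 4^(4 + 1); = 1024; G_2 = 1024−1 = 1023
step 2: 1023 = 3·4^4 + 3·4^3 + 3·4^2 + 3·4 + 3; sub 5 for 4: 3·5^5 + 3·5^3 + 3·5^2 + 3·5 + 3; = 9843; G_3 = 9843−1 = 9842
step 3: 9842 = 3·5^5 + 3·5^3 + 3·5^2 + 3·5 + 2; sub 6 for 5: 3·6^6 + 3·6^3 + 3·6^2 + 3·6 + 2; = 140744; G_4 = 140744−1 = 140743

ω^ω·3 + ω^3·3 + ω^2·3 + ω·3 + 2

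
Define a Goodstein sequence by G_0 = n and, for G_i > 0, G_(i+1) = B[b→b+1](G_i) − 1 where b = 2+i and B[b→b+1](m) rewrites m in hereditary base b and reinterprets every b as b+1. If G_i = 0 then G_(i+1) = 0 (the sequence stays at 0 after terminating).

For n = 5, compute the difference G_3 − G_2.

212

5 —HB2→ 2^2 + 1 —bump→ 3^3 + 1 = 28 —(−1)→ 27
27 —HB3→ 3^3 —bump→ 4^4 = 256 —(−1)→ 255
255 —HB4→ 3·4^3 + 3·4^2 + 3·4 + 3 —bump→ 3·5^3 + 3·5^2 + 3·5 + 3 = 468 —(−1)→ 467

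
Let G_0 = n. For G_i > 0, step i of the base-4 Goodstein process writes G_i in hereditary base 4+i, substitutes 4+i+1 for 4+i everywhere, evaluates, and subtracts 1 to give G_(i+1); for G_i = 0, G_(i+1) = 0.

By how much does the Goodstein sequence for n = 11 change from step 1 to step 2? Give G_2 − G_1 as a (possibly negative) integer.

1

(0) 11|_4 = 2·4 + 3 ↦ 2·5 + 3|_5 = 13 ⇒ 12
(1) 12|_5 = 2·5 + 2 ↦ 2·6 + 2|_6 = 14 ⇒ 13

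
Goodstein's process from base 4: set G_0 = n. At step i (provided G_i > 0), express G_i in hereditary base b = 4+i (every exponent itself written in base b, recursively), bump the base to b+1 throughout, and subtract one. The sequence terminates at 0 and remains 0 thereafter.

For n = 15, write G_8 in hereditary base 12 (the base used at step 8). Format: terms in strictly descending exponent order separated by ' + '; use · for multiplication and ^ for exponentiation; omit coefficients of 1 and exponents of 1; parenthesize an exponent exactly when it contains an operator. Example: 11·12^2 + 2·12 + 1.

[0] 15 ≡ 3·4 + 3 (base 4). Lift 5: 18. −1: 17.
[1] 17 ≡ 3·5 + 2 (base 5). Lift 6: 20. −1: 19.
[2] 19 ≡ 3·6 + 1 (base 6). Lift 7: 22. −1: 21.
[3] 21 ≡ 3·7 (base 7). Lift 8: 24. −1: 23.
[4] 23 ≡ 2·8 + 7 (base 8). Lift 9: 25. −1: 24.
[5] 24 ≡ 2·9 + 6 (base 9). Lift 10: 26. −1: 25.
[6] 25 ≡ 2·10 + 5 (base 10). Lift 11: 27. −1: 26.
[7] 26 ≡ 2·11 + 4 (base 11). Lift 12: 28. −1: 27.

2·12 + 3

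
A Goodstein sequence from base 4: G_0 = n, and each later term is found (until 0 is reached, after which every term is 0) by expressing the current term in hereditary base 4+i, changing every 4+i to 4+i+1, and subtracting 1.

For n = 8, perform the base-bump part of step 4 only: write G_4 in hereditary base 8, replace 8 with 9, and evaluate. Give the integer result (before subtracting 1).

G_0 = 8. HB_4(8) = 2·4. Bump = 10. G_1 = 9.
G_1 = 9. HB_5(9) = 5 + 4. Bump = 10. G_2 = 9.
G_2 = 9. HB_6(9) = 6 + 3. Bump = 10. G_3 = 9.
G_3 = 9. HB_7(9) = 7 + 2. Bump = 10. G_4 = 9.
G_4 = 9. HB_8(9) = 8 + 1. Bump = 10. G_5 = 9.

10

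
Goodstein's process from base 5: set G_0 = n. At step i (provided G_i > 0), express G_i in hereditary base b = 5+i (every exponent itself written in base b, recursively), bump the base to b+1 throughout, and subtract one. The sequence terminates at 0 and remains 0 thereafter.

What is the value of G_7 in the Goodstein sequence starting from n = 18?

29

i=0: 18 = 3·5 + 3 (b=5); 5→6: 3·6 + 3 = 21; 21−1 = 20
i=1: 20 = 3·6 + 2 (b=6); 6→7: 3·7 + 2 = 23; 23−1 = 22
i=2: 22 = 3·7 + 1 (b=7); 7→8: 3·8 + 1 = 25; 25−1 = 24
i=3: 24 = 3·8 (b=8); 8→9: 3·9 = 27; 27−1 = 26
i=4: 26 = 2·9 + 8 (b=9); 9→10: 2·10 + 8 = 28; 28−1 = 27
i=5: 27 = 2·10 + 7 (b=10); 10→11: 2·11 + 7 = 29; 29−1 = 28
i=6: 28 = 2·11 + 6 (b=11); 11→12: 2·12 + 6 = 30; 30−1 = 29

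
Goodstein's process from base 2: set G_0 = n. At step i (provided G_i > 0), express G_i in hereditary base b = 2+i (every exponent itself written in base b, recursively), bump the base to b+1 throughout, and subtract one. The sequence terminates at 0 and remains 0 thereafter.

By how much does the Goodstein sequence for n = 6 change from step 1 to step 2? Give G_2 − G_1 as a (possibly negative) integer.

G_0=6  [base 2] 2^2 + 2  →[2↦3]→  3^3 + 3 = 30  −1 ⇒ G_1=29
G_1=29  [base 3] 3^3 + 2  →[3↦4]→  4^4 + 2 = 258  −1 ⇒ G_2=257

228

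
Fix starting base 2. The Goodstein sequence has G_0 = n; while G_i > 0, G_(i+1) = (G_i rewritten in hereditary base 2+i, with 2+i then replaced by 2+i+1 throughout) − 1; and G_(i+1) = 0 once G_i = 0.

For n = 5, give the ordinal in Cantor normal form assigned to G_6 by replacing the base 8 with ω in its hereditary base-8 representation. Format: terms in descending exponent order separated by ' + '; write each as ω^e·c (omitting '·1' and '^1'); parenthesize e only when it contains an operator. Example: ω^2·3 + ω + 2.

ω^3·3 + ω^2·3 + ω·2 + 7

(0) 5|_2 = 2^2 + 1 ↦ 3^3 + 1|_3 = 28 ⇒ 27
(1) 27|_3 = 3^3 ↦ 4^4|_4 = 256 ⇒ 255
(2) 255|_4 = 3·4^3 + 3·4^2 + 3·4 + 3 ↦ 3·5^3 + 3·5^2 + 3·5 + 3|_5 = 468 ⇒ 467
(3) 467|_5 = 3·5^3 + 3·5^2 + 3·5 + 2 ↦ 3·6^3 + 3·6^2 + 3·6 + 2|_6 = 776 ⇒ 775
(4) 775|_6 = 3·6^3 + 3·6^2 + 3·6 + 1 ↦ 3·7^3 + 3·7^2 + 3·7 + 1|_7 = 1198 ⇒ 1197
(5) 1197|_7 = 3·7^3 + 3·7^2 + 3·7 ↦ 3·8^3 + 3·8^2 + 3·8|_8 = 1752 ⇒ 1751
(6) 1751|_8 = 3·8^3 + 3·8^2 + 2·8 + 7 ↦ 3·9^3 + 3·9^2 + 2·9 + 7|_9 = 2455 ⇒ 2454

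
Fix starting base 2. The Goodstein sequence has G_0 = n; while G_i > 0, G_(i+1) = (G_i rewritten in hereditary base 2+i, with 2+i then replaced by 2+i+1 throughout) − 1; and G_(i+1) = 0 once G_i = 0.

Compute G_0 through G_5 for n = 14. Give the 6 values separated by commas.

14, 110, 1281, 18750, 326591, 5862840

14 —HB2→ 2^(2 + 1) + 2^2 + 2 —bump→ 3^(3 + 1) + 3^3 + 3 = 111 —(−1)→ 110
110 —HB3→ 3^(3 + 1) + 3^3 + 2 —bump→ 4^(4 + 1) + 4^4 + 2 = 1282 —(−1)→ 1281
1281 —HB4→ 4^(4 + 1) + 4^4 + 1 —bump→ 5^(5 + 1) + 5^5 + 1 = 18751 —(−1)→ 18750
18750 —HB5→ 5^(5 + 1) + 5^5 —bump→ 6^(6 + 1) + 6^6 = 326592 —(−1)→ 326591
326591 —HB6→ 6^(6 + 1) + 5·6^5 + 5·6^4 + 5·6^3 + 5·6^2 + 5·6 + 5 —bump→ 7^(7 + 1) + 5·7^5 + 5·7^4 + 5·7^3 + 5·7^2 + 5·7 + 5 = 5862841 —(−1)→ 5862840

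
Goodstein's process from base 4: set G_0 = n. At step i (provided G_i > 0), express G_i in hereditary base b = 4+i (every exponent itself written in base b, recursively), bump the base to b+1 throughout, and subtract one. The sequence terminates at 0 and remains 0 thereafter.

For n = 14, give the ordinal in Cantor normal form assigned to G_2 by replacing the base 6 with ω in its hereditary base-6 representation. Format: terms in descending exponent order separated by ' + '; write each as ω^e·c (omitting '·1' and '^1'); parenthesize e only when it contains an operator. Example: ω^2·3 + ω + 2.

G_0=14  [base 4] 3·4 + 2  →[4↦5]→  3·5 + 2 = 17  −1 ⇒ G_1=16
G_1=16  [base 5] 3·5 + 1  →[5↦6]→  3·6 + 1 = 19  −1 ⇒ G_2=18
G_2=18  [base 6] 3·6  →[6↦7]→  3·7 = 21  −1 ⇒ G_3=20

ω·3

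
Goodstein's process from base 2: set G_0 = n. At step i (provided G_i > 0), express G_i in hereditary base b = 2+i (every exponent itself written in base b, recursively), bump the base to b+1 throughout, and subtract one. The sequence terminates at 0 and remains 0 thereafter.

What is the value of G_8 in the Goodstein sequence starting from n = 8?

(0) 8|_2 = 2^(2 + 1) ↦ 3^(3 + 1)|_3 = 81 ⇒ 80
(1) 80|_3 = 2·3^3 + 2·3^2 + 2·3 + 2 ↦ 2·4^4 + 2·4^2 + 2·4 + 2|_4 = 554 ⇒ 553
(2) 553|_4 = 2·4^4 + 2·4^2 + 2·4 + 1 ↦ 2·5^5 + 2·5^2 + 2·5 + 1|_5 = 6311 ⇒ 6310
(3) 6310|_5 = 2·5^5 + 2·5^2 + 2·5 ↦ 2·6^6 + 2·6^2 + 2·6|_6 = 93396 ⇒ 93395
(4) 93395|_6 = 2·6^6 + 2·6^2 + 6 + 5 ↦ 2·7^7 + 2·7^2 + 7 + 5|_7 = 1647196 ⇒ 1647195
(5) 1647195|_7 = 2·7^7 + 2·7^2 + 7 + 4 ↦ 2·8^8 + 2·8^2 + 8 + 4|_8 = 33554572 ⇒ 33554571
(6) 33554571|_8 = 2·8^8 + 2·8^2 + 8 + 3 ↦ 2·9^9 + 2·9^2 + 9 + 3|_9 = 774841152 ⇒ 774841151
(7) 774841151|_9 = 2·9^9 + 2·9^2 + 9 + 2 ↦ 2·10^10 + 2·10^2 + 10 + 2|_10 = 20000000212 ⇒ 20000000211
(8) 20000000211|_10 = 2·10^10 + 2·10^2 + 10 + 1 ↦ 2·11^11 + 2·11^2 + 11 + 1|_11 = 570623341476 ⇒ 570623341475

20000000211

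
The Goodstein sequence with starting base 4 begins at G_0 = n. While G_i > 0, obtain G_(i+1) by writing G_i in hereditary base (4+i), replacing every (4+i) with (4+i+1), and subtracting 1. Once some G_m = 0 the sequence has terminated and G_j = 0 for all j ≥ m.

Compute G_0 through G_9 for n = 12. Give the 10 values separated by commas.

i=0: 12 = 3·4 (b=4); 4→5: 3·5 = 15; 15−1 = 14
i=1: 14 = 2·5 + 4 (b=5); 5→6: 2·6 + 4 = 16; 16−1 = 15
i=2: 15 = 2·6 + 3 (b=6); 6→7: 2·7 + 3 = 17; 17−1 = 16
i=3: 16 = 2·7 + 2 (b=7); 7→8: 2·8 + 2 = 18; 18−1 = 17
i=4: 17 = 2·8 + 1 (b=8); 8→9: 2·9 + 1 = 19; 19−1 = 18
i=5: 18 = 2·9 (b=9); 9→10: 2·10 = 20; 20−1 = 19
i=6: 19 = 10 + 9 (b=10); 10→11: 11 + 9 = 20; 20−1 = 19
i=7: 19 = 11 + 8 (b=11); 11→12: 12 + 8 = 20; 20−1 = 19
i=8: 19 = 12 + 7 (b=12); 12→13: 13 + 7 = 20; 20−1 = 19

12, 14, 15, 16, 17, 18, 19, 19, 19, 19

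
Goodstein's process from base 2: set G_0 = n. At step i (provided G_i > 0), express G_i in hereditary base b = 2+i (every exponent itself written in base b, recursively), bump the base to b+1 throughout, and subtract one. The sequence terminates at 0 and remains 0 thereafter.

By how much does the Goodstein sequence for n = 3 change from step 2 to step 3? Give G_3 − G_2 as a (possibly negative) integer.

-1

G_0=3  [base 2] 2 + 1  →[2↦3]→  3 + 1 = 4  −1 ⇒ G_1=3
G_1=3  [base 3] 3  →[3↦4]→  4 = 4  −1 ⇒ G_2=3
G_2=3  [base 4] 3  →[4↦5]→  3 = 3  −1 ⇒ G_3=2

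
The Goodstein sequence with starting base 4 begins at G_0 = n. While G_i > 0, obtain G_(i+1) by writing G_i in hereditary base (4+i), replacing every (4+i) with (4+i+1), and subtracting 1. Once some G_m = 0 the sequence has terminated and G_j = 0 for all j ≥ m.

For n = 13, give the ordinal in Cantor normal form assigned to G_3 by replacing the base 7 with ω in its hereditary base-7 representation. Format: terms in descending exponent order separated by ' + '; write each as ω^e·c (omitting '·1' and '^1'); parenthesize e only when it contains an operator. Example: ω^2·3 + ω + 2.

ω·2 + 4

base 4: 13 = 3·4 + 1; at 5: 3·5 + 1 = 16; next = 15
base 5: 15 = 3·5; at 6: 3·6 = 18; next = 17
base 6: 17 = 2·6 + 5; at 7: 2·7 + 5 = 19; next = 18
base 7: 18 = 2·7 + 4; at 8: 2·8 + 4 = 20; next = 19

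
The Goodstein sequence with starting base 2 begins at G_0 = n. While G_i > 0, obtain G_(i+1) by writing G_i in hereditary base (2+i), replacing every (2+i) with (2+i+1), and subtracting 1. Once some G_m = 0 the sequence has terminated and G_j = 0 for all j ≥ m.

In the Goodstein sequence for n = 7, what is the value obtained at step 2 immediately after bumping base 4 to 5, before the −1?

base 2: 7 = 2^2 + 2 + 1; at 3: 3^3 + 3 + 1 = 31; next = 30
base 3: 30 = 3^3 + 3; at 4: 4^4 + 4 = 260; next = 259

3128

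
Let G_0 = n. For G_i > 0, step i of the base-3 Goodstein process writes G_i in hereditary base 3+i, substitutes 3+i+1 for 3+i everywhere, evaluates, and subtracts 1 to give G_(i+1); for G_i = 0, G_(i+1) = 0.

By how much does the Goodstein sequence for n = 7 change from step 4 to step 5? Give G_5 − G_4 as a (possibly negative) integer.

base 3: 7 = 2·3 + 1; at 4: 2·4 + 1 = 9; next = 8
base 4: 8 = 2·4; at 5: 2·5 = 10; next = 9
base 5: 9 = 5 + 4; at 6: 6 + 4 = 10; next = 9
base 6: 9 = 6 + 3; at 7: 7 + 3 = 10; next = 9
base 7: 9 = 7 + 2; at 8: 8 + 2 = 10; next = 9

0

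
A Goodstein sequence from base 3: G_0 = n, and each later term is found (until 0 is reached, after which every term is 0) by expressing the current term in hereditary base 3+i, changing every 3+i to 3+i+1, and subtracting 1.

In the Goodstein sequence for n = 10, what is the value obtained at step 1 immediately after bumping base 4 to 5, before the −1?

G_0=10  [base 3] 3^2 + 1  →[3↦4]→  4^2 + 1 = 17  −1 ⇒ G_1=16
G_1=16  [base 4] 4^2  →[4↦5]→  5^2 = 25  −1 ⇒ G_2=24

25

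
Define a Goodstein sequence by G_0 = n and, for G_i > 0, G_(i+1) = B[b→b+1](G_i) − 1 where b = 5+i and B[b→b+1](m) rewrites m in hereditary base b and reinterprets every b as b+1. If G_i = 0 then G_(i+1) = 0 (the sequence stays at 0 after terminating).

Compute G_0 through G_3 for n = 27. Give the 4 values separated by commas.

base 5: 27 = 5^2 + 2; at 6: 6^2 + 2 = 38; next = 37
base 6: 37 = 6^2 + 1; at 7: 7^2 + 1 = 50; next = 49
base 7: 49 = 7^2; at 8: 8^2 = 64; next = 63

27, 37, 49, 63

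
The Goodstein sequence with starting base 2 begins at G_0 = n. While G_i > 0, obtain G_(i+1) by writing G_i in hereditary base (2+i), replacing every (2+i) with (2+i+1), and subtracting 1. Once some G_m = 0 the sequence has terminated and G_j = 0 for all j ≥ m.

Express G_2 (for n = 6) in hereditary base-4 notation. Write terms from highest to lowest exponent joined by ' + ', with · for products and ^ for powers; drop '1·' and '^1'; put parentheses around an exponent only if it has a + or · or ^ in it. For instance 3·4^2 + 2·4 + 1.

step 0: 6 = 2^2 + 2; sub 3 for 2: 3^3 + 3; = 30; G_1 = 30−1 = 29
step 1: 29 = 3^3 + 2; sub 4 for 3: 4^4 + 2; = 258; G_2 = 258−1 = 257
step 2: 257 = 4^4 + 1; sub 5 for 4: 5^5 + 1; = 3126; G_3 = 3126−1 = 3125

4^4 + 1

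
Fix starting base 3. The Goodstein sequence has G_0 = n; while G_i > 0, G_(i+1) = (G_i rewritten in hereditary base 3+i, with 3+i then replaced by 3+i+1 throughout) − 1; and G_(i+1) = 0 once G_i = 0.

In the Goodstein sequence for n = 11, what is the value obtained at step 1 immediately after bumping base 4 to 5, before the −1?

26

(0) 11|_3 = 3^2 + 2 ↦ 4^2 + 2|_4 = 18 ⇒ 17
(1) 17|_4 = 4^2 + 1 ↦ 5^2 + 1|_5 = 26 ⇒ 25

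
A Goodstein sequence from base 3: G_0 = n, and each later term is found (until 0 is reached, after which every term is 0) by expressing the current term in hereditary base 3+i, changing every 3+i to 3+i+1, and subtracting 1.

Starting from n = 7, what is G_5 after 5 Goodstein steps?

9

G_0=7  [base 3] 2·3 + 1  →[3↦4]→  2·4 + 1 = 9  −1 ⇒ G_1=8
G_1=8  [base 4] 2·4  →[4↦5]→  2·5 = 10  −1 ⇒ G_2=9
G_2=9  [base 5] 5 + 4  →[5↦6]→  6 + 4 = 10  −1 ⇒ G_3=9
G_3=9  [base 6] 6 + 3  →[6↦7]→  7 + 3 = 10  −1 ⇒ G_4=9
G_4=9  [base 7] 7 + 2  →[7↦8]→  8 + 2 = 10  −1 ⇒ G_5=9
G_5=9  [base 8] 8 + 1  →[8↦9]→  9 + 1 = 10  −1 ⇒ G_6=9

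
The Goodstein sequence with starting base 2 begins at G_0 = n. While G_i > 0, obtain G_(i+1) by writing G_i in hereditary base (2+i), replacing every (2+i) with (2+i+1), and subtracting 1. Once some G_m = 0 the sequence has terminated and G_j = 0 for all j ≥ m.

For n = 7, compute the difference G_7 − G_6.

G_0=7  [base 2] 2^2 + 2 + 1  →[2↦3]→  3^3 + 3 + 1 = 31  −1 ⇒ G_1=30
G_1=30  [base 3] 3^3 + 3  →[3↦4]→  4^4 + 4 = 260  −1 ⇒ G_2=259
G_2=259  [base 4] 4^4 + 3  →[4↦5]→  5^5 + 3 = 3128  −1 ⇒ G_3=3127
G_3=3127  [base 5] 5^5 + 2  →[5↦6]→  6^6 + 2 = 46658  −1 ⇒ G_4=46657
G_4=46657  [base 6] 6^6 + 1  →[6↦7]→  7^7 + 1 = 823544  −1 ⇒ G_5=823543
G_5=823543  [base 7] 7^7  →[7↦8]→  8^8 = 16777216  −1 ⇒ G_6=16777215
G_6=16777215  [base 8] 7·8^7 + 7·8^6 + 7·8^5 + 7·8^4 + 7·8^3 + 7·8^2 + 7·8 + 7  →[8↦9]→  7·9^7 + 7·9^6 + 7·9^5 + 7·9^4 + 7·9^3 + 7·9^2 + 7·9 + 7 = 37665880  −1 ⇒ G_7=37665879

20888664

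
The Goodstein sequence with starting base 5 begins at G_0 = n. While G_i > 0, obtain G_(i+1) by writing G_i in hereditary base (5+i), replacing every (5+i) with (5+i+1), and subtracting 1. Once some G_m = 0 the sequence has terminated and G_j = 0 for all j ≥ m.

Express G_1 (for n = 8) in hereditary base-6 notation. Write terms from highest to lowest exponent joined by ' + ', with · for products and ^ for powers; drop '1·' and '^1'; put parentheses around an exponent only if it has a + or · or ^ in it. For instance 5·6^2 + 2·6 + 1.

6 + 2

8 —HB5→ 5 + 3 —bump→ 6 + 3 = 9 —(−1)→ 8
8 —HB6→ 6 + 2 —bump→ 7 + 2 = 9 —(−1)→ 8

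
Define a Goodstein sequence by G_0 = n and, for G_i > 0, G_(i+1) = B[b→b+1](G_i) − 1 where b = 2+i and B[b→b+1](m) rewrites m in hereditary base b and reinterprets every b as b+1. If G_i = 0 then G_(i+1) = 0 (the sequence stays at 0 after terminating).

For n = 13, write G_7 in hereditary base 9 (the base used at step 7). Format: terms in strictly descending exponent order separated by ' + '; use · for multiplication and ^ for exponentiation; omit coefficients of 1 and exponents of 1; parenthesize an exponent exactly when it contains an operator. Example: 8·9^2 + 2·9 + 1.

9^(9 + 1) + 3·9^3 + 3·9^2 + 2·9 + 6

(0) 13|_2 = 2^(2 + 1) + 2^2 + 1 ↦ 3^(3 + 1) + 3^3 + 1|_3 = 109 ⇒ 108
(1) 108|_3 = 3^(3 + 1) + 3^3 ↦ 4^(4 + 1) + 4^4|_4 = 1280 ⇒ 1279
(2) 1279|_4 = 4^(4 + 1) + 3·4^3 + 3·4^2 + 3·4 + 3 ↦ 5^(5 + 1) + 3·5^3 + 3·5^2 + 3·5 + 3|_5 = 16093 ⇒ 16092
(3) 16092|_5 = 5^(5 + 1) + 3·5^3 + 3·5^2 + 3·5 + 2 ↦ 6^(6 + 1) + 3·6^3 + 3·6^2 + 3·6 + 2|_6 = 280712 ⇒ 280711
(4) 280711|_6 = 6^(6 + 1) + 3·6^3 + 3·6^2 + 3·6 + 1 ↦ 7^(7 + 1) + 3·7^3 + 3·7^2 + 3·7 + 1|_7 = 5765999 ⇒ 5765998
(5) 5765998|_7 = 7^(7 + 1) + 3·7^3 + 3·7^2 + 3·7 ↦ 8^(8 + 1) + 3·8^3 + 3·8^2 + 3·8|_8 = 134219480 ⇒ 134219479
(6) 134219479|_8 = 8^(8 + 1) + 3·8^3 + 3·8^2 + 2·8 + 7 ↦ 9^(9 + 1) + 3·9^3 + 3·9^2 + 2·9 + 7|_9 = 3486786856 ⇒ 3486786855
(7) 3486786855|_9 = 9^(9 + 1) + 3·9^3 + 3·9^2 + 2·9 + 6 ↦ 10^(10 + 1) + 3·10^3 + 3·10^2 + 2·10 + 6|_10 = 100000003326 ⇒ 100000003325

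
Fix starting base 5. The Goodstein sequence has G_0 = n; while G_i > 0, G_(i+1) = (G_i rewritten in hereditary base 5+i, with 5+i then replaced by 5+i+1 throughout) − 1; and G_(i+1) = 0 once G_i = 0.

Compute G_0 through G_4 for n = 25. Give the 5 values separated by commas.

25, 35, 39, 43, 47

(0) 25|_5 = 5^2 ↦ 6^2|_6 = 36 ⇒ 35
(1) 35|_6 = 5·6 + 5 ↦ 5·7 + 5|_7 = 40 ⇒ 39
(2) 39|_7 = 5·7 + 4 ↦ 5·8 + 4|_8 = 44 ⇒ 43
(3) 43|_8 = 5·8 + 3 ↦ 5·9 + 3|_9 = 48 ⇒ 47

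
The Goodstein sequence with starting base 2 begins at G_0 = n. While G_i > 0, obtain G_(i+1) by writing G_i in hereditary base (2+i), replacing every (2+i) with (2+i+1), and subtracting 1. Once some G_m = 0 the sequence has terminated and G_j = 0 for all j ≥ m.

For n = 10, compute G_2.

1025

base 2: 10 = 2^(2 + 1) + 2; at 3: 3^(3 + 1) + 3 = 84; next = 83
base 3: 83 = 3^(3 + 1) + 2; at 4: 4^(4 + 1) + 2 = 1026; next = 1025
base 4: 1025 = 4^(4 + 1) + 1; at 5: 5^(5 + 1) + 1 = 15626; next = 15625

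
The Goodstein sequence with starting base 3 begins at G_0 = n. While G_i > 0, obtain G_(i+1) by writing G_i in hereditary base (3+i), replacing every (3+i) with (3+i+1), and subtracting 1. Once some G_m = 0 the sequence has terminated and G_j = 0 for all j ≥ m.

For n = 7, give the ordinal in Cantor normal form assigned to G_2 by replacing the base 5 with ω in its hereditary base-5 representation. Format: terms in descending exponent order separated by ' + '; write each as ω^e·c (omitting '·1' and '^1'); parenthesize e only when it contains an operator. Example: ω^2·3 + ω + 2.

ω + 4

step 0: 7 = 2·3 + 1; sub 4 for 3: 2·4 + 1; = 9; G_1 = 9−1 = 8
step 1: 8 = 2·4; sub 5 for 4: 2·5; = 10; G_2 = 10−1 = 9
step 2: 9 = 5 + 4; sub 6 for 5: 6 + 4; = 10; G_3 = 10−1 = 9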